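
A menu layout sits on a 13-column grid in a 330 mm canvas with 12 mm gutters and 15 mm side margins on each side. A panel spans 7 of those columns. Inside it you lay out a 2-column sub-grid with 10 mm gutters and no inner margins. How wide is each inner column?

73 mm

Subtract both margins: 330 − 2·15 = 300 mm.
Subtracting 12 gutters of 12 leaves 156 for 13 columns, so c = 12 mm.
7 columns plus 6 gutters: 84 + 72 = 156 mm.
2 columns + 1 gutter: 2d + 1·10 = 156.
2d = 156 − 10 = 146, so d = 73 mm.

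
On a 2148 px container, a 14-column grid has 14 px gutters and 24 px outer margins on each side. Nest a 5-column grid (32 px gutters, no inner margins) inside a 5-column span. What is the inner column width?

Outer content = 2148 − 2·24 = 2100 px.
14c + 13·14 = 2100 → 14c = 1918 → c = 137 px.
5 columns plus 4 gutters: 685 + 56 = 741 px.
Subtracting 4 gutters of 32 leaves 613 for 5 columns, so d = 122.6 px.

122.6 px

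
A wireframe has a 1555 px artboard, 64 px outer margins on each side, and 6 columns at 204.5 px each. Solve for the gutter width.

Content width = 1555 − 2·64 = 1427 px.
Columns use 1227 px, leaving 200 px across 5 gutters = 40 px each.

40 px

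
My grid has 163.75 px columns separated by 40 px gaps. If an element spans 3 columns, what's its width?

571.25 px

3 columns plus 2 gaps: 491.25 + 80 = 571.25 px.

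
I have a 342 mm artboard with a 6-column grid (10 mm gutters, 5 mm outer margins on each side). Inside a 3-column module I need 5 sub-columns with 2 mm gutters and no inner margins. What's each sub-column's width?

30.6 mm

Subtract both margins: 342 − 2·5 = 332 mm.
332 − 5·10 = 282; ÷6 gives c = 47 mm.
3-column span = 3·47 + 2·10 = 161 mm.
161 − 4·2 = 153; ÷5 gives d = 30.6 mm.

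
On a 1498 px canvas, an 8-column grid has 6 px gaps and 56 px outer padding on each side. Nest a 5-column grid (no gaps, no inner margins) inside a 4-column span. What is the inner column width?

Subtract both margins: 1498 − 2·56 = 1386 px.
8 columns + 7 gaps: 8c + 7·6 = 1386.
8c = 1386 − 42 = 1344, so c = 168 px.
4 columns plus 3 gaps: 672 + 18 = 690 px.
5d = 690 → d = 138 px.

138 px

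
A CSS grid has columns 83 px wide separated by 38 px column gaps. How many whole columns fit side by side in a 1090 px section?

9 columns

Each extra column adds 83 + 38 = 121 px.
(1090 + 38) / 121 = 9.32, so 9 columns fit.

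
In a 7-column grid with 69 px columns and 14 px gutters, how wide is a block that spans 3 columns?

Span of 3: 3·69 + 2·14 = 207 + 28 = 235 px.

235 px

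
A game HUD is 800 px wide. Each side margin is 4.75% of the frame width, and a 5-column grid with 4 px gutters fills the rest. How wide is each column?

800 × (1 − 2·4.75%) = 800 × 90.5% = 724 px for the columns.
5c + 4·4 = 724 → 5c = 708 → c = 141.6 px.

141.6 px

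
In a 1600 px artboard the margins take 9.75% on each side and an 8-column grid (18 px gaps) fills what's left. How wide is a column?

1600 × (1 − 2·9.75%) = 1600 × 80.5% = 1288 px for the columns.
8c + 7·18 = 1288 → 8c = 1162 → c = 145.25 px.

145.25 px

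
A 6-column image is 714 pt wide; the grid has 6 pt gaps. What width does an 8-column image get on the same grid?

6 columns + 5 gaps: 6c + 5·6 = 714.
6c = 714 − 30 = 684, so c = 114 pt.
8 columns plus 7 gaps: 912 + 42 = 954 pt.

954 pt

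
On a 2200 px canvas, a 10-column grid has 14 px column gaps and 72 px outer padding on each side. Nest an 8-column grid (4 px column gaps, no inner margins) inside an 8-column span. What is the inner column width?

201.75 px

Take off 144 px of margins, leaving 2056 px.
2056 − 9·14 = 1930; ÷10 gives c = 193 px.
8-column span = 8·193 + 7·14 = 1642 px.
Subtracting 7 column gaps of 4 leaves 1614 for 8 columns, so d = 201.75 px.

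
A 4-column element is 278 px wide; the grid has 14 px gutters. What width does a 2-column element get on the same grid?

132 px

4 columns + 3 gutters: 4c + 3·14 = 278.
4c = 278 − 42 = 236, so c = 59 px.
2 columns plus 1 gutter: 118 + 14 = 132 px.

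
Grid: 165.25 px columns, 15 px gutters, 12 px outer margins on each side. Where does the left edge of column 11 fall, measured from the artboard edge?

1814.5 px

Each column+gutter stride is 180.25 px; 10 of them past the 12 px margin is 12 + 1802.5 = 1814.5 px.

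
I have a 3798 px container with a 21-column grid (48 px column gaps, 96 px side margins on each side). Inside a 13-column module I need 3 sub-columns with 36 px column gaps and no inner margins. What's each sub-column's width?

Outer content = 3798 − 2·96 = 3606 px.
Subtracting 20 column gaps of 48 leaves 2646 for 21 columns, so c = 126 px.
Span of 13: 13·126 + 12·48 = 1638 + 576 = 2214 px.
Subtracting 2 column gaps of 36 leaves 2142 for 3 columns, so d = 714 px.

714 px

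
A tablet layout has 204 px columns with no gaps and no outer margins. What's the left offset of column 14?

No margin, so column 14 starts at 13·(column + gutter) = 13·204 = 2652 px.

2652 px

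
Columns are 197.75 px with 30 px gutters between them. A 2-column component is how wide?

425.5 px

2-column span = 2·197.75 + 1·30 = 425.5 px.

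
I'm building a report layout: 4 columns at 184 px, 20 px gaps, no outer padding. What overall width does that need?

796 px

Canvas = 4·184 + 3·20 = 736 + 60 = 796 px.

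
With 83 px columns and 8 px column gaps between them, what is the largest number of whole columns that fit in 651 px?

k columns need k·83 + (k−1)·8 = k·91 − 8.
k·91 − 8 ≤ 651 → k ≤ 659 / 91 ≈ 7.24, so k = 7.

7 columns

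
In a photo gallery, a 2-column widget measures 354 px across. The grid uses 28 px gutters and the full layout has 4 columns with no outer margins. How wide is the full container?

736 px

2c + 1·28 = 354 → 2c = 326 → c = 163 px.
Container = 4·163 + 3·28 = 652 + 84 = 736 px.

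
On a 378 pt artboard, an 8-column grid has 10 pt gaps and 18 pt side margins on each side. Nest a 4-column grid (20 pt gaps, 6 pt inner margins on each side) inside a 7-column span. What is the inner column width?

56.5 pt

Subtract both margins: 378 − 2·18 = 342 pt.
8c + 7·10 = 342 → 8c = 272 → c = 34 pt.
7-column span = 7·34 + 6·10 = 298 pt.
Inner content = 298 − 2·6 = 286 pt.
4 columns + 3 gaps: 4d + 3·20 = 286.
4d = 286 − 60 = 226, so d = 56.5 pt.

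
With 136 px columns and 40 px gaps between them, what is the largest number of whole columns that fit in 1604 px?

9 columns

9 columns: 9·136 + 8·40 = 1544 px ≤ 1604.
10 columns: 1720 px > 1604. So 9.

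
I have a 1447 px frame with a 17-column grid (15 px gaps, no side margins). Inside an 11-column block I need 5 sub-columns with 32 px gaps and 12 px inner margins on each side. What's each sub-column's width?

1447 − 16·15 = 1207; ÷17 gives c = 71 px.
11 columns plus 10 gaps: 781 + 150 = 931 px.
Inner content = 931 − 2·12 = 907 px.
5 columns + 4 gaps: 5d + 4·32 = 907.
5d = 907 − 128 = 779, so d = 155.8 px.

155.8 px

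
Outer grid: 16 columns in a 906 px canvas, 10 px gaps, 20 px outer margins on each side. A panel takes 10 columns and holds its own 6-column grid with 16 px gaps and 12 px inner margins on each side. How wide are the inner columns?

Inside the margins: 906 − 40 = 866 px.
16c + 15·10 = 866 → 16c = 716 → c = 44.75 px.
10 columns plus 9 gaps: 447.5 + 90 = 537.5 px.
Inner content = 537.5 − 2·12 = 513.5 px.
513.5 − 5·16 = 433.5; ÷6 gives d = 72.25 px.

72.25 px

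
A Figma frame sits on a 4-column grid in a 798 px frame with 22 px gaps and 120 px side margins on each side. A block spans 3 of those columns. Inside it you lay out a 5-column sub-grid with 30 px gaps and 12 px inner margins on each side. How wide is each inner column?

53.8 px

Subtract both margins: 798 − 2·120 = 558 px.
558 − 3·22 = 492; ÷4 gives c = 123 px.
3-column span = 3·123 + 2·22 = 413 px.
Inner content = 413 − 2·12 = 389 px.
5d + 4·30 = 389 → 5d = 269 → d = 53.8 px.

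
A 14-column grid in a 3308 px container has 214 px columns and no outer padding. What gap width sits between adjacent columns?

24 px

14 columns take 14·214 = 2996 px; remaining 312 splits into 13 gaps.
g = 312 / 13 = 24 px.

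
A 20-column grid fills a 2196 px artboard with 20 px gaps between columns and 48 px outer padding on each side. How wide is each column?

Take off 96 px of margins, leaving 2100 px.
20 columns + 19 gaps: 20c + 19·20 = 2100.
20c = 2100 − 380 = 1720, so c = 86 px.

86 px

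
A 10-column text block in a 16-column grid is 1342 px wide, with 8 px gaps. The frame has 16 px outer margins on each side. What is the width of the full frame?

Subtracting 9 gaps of 8 leaves 1270 for 10 columns, so c = 127 px.
Adding margins, columns and gutters: 32 + 2032 + 120 = 2184 px.

2184 px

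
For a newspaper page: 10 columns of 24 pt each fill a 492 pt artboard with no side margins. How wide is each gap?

28 pt

Columns use 240 pt, leaving 252 pt across 9 gaps = 28 pt each.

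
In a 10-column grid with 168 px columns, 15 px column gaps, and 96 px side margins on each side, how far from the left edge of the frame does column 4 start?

Before column 4: the margin + 3 columns + 3 column gaps.
Offset = 96 + 3·(168 + 15) = 96 + 549 = 645 px.

645 px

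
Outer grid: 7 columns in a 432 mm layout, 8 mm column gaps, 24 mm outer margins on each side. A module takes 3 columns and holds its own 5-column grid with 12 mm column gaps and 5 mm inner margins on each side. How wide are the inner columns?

20.4 mm

Take off 48 mm of margins, leaving 384 mm.
7 columns + 6 column gaps: 7c + 6·8 = 384.
7c = 384 − 48 = 336, so c = 48 mm.
3-column span = 3·48 + 2·8 = 160 mm.
Inner content = 160 − 2·5 = 150 mm.
5 columns + 4 column gaps: 5d + 4·12 = 150.
5d = 150 − 48 = 102, so d = 20.4 mm.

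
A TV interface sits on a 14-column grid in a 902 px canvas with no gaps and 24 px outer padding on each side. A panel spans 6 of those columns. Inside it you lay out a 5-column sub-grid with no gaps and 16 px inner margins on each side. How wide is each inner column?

66.8 px

Inside the margins: 902 − 48 = 854 px.
With no gaps, each column is 854/14 = 61 px.
6-column span = 6·61 = 366 px.
Inner content = 366 − 2·16 = 334 px.
With no gaps, each column is 334/5 = 66.8 px.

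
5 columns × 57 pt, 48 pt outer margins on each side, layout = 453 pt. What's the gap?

18 pt

Content width = 453 − 2·48 = 357 pt.
5·57 + 4g = 357 → 4g = 72 → g = 18 pt.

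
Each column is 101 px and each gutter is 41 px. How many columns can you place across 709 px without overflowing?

5 columns: 5·101 + 4·41 = 669 px ≤ 709.
6 columns: 811 px > 709. So 5.

5 columns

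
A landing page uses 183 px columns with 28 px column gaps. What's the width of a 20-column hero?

4192 px

20-column span = 20·183 + 19·28 = 4192 px.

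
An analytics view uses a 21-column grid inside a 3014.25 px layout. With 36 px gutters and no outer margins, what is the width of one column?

109.25 px

21 columns + 20 gutters: 21c + 20·36 = 3014.25.
21c = 3014.25 − 720 = 2294.25, so c = 109.25 px.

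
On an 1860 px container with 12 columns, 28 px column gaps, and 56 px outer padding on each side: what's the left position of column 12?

1684 px

Content = 1860 − 2·56 = 1748 px.
Subtracting 11 column gaps of 28 leaves 1440 for 12 columns, so c = 120 px.
Column 12 starts at margin + 11·(column + gutter) = 56 + 11·148 = 1684 px.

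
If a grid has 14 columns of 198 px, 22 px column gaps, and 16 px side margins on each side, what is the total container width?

Total width: 2·16 + 14·198 + 13·22 = 3090 px.

3090 px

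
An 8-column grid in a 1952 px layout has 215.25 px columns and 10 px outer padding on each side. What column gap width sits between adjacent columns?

Subtract both margins: 1952 − 2·10 = 1932 px.
8 columns take 8·215.25 = 1722 px; remaining 210 splits into 7 column gaps.
g = 210 / 7 = 30 px.

30 px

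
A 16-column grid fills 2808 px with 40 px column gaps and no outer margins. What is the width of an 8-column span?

2808 − 15·40 = 2208; ÷16 gives c = 138 px.
8-column span = 8·138 + 7·40 = 1384 px.

1384 px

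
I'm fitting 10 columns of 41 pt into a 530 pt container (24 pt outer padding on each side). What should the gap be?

8 pt

Take off 48 pt of margins, leaving 482 pt.
10 columns take 10·41 = 410 pt; remaining 72 splits into 9 gaps.
g = 72 / 9 = 8 pt.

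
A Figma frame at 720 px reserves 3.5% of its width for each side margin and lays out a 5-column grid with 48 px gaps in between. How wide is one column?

Each margin = 3.5% of 720 = 25.2 px; content = 720 − 2·25.2 = 669.6 px.
5 columns + 4 gaps: 5c + 4·48 = 669.6.
5c = 669.6 − 192 = 477.6, so c = 95.52 px.

95.52 px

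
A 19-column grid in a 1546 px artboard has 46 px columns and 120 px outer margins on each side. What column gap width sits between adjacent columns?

24 px

Inside the margins: 1546 − 240 = 1306 px.
19 columns take 19·46 = 874 px; remaining 432 splits into 18 column gaps.
g = 432 / 18 = 24 px.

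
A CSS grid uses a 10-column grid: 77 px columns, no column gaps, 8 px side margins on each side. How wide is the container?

786 px

Container = 2·8 + 10·77 = 16 + 770 = 786 px.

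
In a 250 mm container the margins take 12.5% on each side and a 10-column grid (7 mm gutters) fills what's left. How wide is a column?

Each margin = 12.5% of 250 = 31.25 mm; content = 250 − 2·31.25 = 187.5 mm.
10 columns + 9 gutters: 10c + 9·7 = 187.5.
10c = 187.5 − 63 = 124.5, so c = 12.45 mm.

12.45 mm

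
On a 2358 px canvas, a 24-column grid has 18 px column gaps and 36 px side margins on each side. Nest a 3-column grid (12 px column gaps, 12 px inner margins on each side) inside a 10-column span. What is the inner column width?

298 px

Subtract both margins: 2358 − 2·36 = 2286 px.
24c + 23·18 = 2286 → 24c = 1872 → c = 78 px.
10-column span = 10·78 + 9·18 = 942 px.
Inner content = 942 − 2·12 = 918 px.
918 − 2·12 = 894; ÷3 gives d = 298 px.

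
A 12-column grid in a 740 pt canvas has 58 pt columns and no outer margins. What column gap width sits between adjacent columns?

Columns use 696 pt, leaving 44 pt across 11 column gaps = 4 pt each.

4 pt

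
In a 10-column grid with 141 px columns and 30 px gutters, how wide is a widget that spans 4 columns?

4 columns plus 3 gutters: 564 + 90 = 654 px.

654 px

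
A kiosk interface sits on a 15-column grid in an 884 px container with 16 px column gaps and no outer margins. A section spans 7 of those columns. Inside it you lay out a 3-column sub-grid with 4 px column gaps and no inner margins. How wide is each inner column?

884 − 14·16 = 660; ÷15 gives c = 44 px.
Span of 7: 7·44 + 6·16 = 308 + 96 = 404 px.
404 − 2·4 = 396; ÷3 gives d = 132 px.

132 px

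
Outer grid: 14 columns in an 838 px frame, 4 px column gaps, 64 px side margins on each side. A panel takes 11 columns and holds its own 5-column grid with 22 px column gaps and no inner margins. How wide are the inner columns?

93.8 px

Inside the margins: 838 − 128 = 710 px.
710 − 13·4 = 658; ÷14 gives c = 47 px.
11-column span = 11·47 + 10·4 = 557 px.
557 − 4·22 = 469; ÷5 gives d = 93.8 px.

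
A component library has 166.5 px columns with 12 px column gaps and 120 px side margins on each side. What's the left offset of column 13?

2262 px

Each column+gutter stride is 178.5 px; 12 of them past the 120 px margin is 120 + 2142 = 2262 px.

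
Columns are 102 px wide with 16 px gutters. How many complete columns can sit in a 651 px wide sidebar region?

5 columns

5 columns: 5·102 + 4·16 = 574 px ≤ 651.
6 columns: 692 px > 651. So 5.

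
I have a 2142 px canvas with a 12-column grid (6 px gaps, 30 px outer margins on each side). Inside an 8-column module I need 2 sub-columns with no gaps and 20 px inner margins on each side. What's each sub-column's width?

Subtract both margins: 2142 − 2·30 = 2082 px.
12 columns + 11 gaps: 12c + 11·6 = 2082.
12c = 2082 − 66 = 2016, so c = 168 px.
8-column span = 8·168 + 7·6 = 1386 px.
Inner content = 1386 − 2·20 = 1346 px.
2d = 1346 → d = 673 px.

673 px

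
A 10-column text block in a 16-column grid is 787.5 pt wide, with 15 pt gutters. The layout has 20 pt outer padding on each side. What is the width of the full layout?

787.5 − 9·15 = 652.5; ÷10 gives c = 65.25 pt.
Adding margins, columns and gutters: 40 + 1044 + 225 = 1309 pt.

1309 pt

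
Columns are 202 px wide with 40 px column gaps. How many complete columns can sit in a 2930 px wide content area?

12 columns

12 columns: 12·202 + 11·40 = 2864 px ≤ 2930.
13 columns: 3106 px > 2930. So 12.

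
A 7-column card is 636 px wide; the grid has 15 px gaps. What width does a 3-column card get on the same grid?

264 px

636 − 6·15 = 546; ÷7 gives c = 78 px.
3 columns plus 2 gaps: 234 + 30 = 264 px.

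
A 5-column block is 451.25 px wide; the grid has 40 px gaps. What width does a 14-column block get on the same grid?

1335.5 px

Subtracting 4 gaps of 40 leaves 291.25 for 5 columns, so c = 58.25 px.
14-column span = 14·58.25 + 13·40 = 1335.5 px.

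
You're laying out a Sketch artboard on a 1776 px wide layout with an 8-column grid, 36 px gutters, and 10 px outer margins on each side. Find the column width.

Subtract both margins: 1776 − 2·10 = 1756 px.
8 columns + 7 gutters: 8c + 7·36 = 1756.
8c = 1756 − 252 = 1504, so c = 188 px.

188 px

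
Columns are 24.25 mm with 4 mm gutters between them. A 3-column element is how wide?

3 columns plus 2 gutters: 72.75 + 8 = 80.75 mm.

80.75 mm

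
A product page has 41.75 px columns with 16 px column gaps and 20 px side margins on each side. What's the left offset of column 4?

Before column 4: the margin + 3 columns + 3 column gaps.
Offset = 20 + 3·(41.75 + 16) = 20 + 173.25 = 193.25 px.

193.25 px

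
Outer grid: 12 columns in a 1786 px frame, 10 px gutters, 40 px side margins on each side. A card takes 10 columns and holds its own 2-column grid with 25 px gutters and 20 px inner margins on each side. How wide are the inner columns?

Inside the margins: 1786 − 80 = 1706 px.
Subtracting 11 gutters of 10 leaves 1596 for 12 columns, so c = 133 px.
10 columns plus 9 gutters: 1330 + 90 = 1420 px.
Inner content = 1420 − 2·20 = 1380 px.
1380 − 1·25 = 1355; ÷2 gives d = 677.5 px.

677.5 px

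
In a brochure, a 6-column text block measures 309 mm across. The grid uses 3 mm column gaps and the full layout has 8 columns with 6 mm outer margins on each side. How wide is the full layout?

425 mm

6c + 5·3 = 309 → 6c = 294 → c = 49 mm.
Adding margins, columns and gutters: 12 + 392 + 21 = 425 mm.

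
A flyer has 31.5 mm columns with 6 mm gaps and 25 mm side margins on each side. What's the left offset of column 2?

Each column+gutter stride is 37.5 mm; 1 of them past the 25 mm margin is 25 + 37.5 = 62.5 mm.

62.5 mm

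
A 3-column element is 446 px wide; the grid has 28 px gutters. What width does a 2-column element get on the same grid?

288 px

3 columns + 2 gutters: 3c + 2·28 = 446.
3c = 446 − 56 = 390, so c = 130 px.
Span of 2: 2·130 + 1·28 = 260 + 28 = 288 px.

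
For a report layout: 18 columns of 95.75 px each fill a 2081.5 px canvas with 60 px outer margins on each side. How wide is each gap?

Take off 120 px of margins, leaving 1961.5 px.
18 columns take 18·95.75 = 1723.5 px; remaining 238 splits into 17 gaps.
g = 238 / 17 = 14 px.

14 px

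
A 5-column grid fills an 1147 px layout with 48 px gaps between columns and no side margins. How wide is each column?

191 px

1147 − 4·48 = 955; ÷5 gives c = 191 px.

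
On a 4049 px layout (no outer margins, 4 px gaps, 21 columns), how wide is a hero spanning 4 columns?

Subtracting 20 gaps of 4 leaves 3969 for 21 columns, so c = 189 px.
Span of 4: 4·189 + 3·4 = 756 + 12 = 768 px.

768 px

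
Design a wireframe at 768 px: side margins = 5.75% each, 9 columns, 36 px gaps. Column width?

43.52 px

768 × (1 − 2·5.75%) = 768 × 88.5% = 679.68 px for the columns.
679.68 − 8·36 = 391.68; ÷9 gives c = 43.52 px.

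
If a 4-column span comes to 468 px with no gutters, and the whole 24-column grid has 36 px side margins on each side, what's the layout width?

2880 px

With no gutters, each column is 468/4 = 117 px.
Total width: 2·36 + 24·117 = 2880 px.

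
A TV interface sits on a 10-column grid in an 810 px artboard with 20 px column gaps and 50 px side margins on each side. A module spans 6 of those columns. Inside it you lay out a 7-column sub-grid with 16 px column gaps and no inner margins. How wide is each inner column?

Inside the margins: 810 − 100 = 710 px.
10c + 9·20 = 710 → 10c = 530 → c = 53 px.
6-column span = 6·53 + 5·20 = 418 px.
7d + 6·16 = 418 → 7d = 322 → d = 46 px.

46 px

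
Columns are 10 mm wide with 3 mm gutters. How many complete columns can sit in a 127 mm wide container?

10 columns

Each extra column adds 10 + 3 = 13 mm.
(127 + 3) / 13 = 10.00, so 10 columns fit.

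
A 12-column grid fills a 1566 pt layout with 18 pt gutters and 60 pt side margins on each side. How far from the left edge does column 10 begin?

1158 pt

Content = 1566 − 2·60 = 1446 pt.
12 columns + 11 gutters: 12c + 11·18 = 1446.
12c = 1446 − 198 = 1248, so c = 104 pt.
Column 10 starts at margin + 9·(column + gutter) = 60 + 9·122 = 1158 pt.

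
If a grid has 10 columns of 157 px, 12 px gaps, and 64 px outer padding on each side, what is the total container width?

1806 px

Container = 2·64 + 10·157 + 9·12 = 128 + 1570 + 108 = 1806 px.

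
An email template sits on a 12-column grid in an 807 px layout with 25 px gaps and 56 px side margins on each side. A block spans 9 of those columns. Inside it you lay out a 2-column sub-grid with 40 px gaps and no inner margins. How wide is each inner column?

Inside the margins: 807 − 112 = 695 px.
695 − 11·25 = 420; ÷12 gives c = 35 px.
Span of 9: 9·35 + 8·25 = 315 + 200 = 515 px.
515 − 1·40 = 475; ÷2 gives d = 237.5 px.

237.5 px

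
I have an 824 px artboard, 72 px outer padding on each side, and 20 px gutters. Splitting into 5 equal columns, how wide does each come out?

120 px

Subtract both margins: 824 − 2·72 = 680 px.
5 columns + 4 gutters: 5c + 4·20 = 680.
5c = 680 − 80 = 600, so c = 120 px.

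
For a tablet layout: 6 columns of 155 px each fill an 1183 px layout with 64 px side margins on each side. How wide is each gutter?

Subtract both margins: 1183 − 2·64 = 1055 px.
6·155 + 5g = 1055 → 5g = 125 → g = 25 px.

25 px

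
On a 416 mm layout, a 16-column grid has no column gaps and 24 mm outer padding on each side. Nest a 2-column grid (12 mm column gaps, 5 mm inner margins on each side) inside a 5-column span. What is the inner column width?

46.5 mm

Take off 48 mm of margins, leaving 368 mm.
16c = 368 → c = 23 mm.
5-column span = 5·23 = 115 mm.
Inner content = 115 − 2·5 = 105 mm.
Subtracting 1 column gap of 12 leaves 93 for 2 columns, so d = 46.5 mm.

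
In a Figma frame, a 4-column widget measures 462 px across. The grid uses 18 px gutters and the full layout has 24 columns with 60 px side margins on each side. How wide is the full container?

Subtracting 3 gutters of 18 leaves 408 for 4 columns, so c = 102 px.
Container = 2·60 + 24·102 + 23·18 = 120 + 2448 + 414 = 2982 px.

2982 px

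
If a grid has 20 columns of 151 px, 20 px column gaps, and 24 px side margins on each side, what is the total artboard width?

3448 px

Artboard = 2·24 + 20·151 + 19·20 = 48 + 3020 + 380 = 3448 px.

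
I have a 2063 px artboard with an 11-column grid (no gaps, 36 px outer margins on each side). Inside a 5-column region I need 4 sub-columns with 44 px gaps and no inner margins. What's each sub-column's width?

193.25 px

Inside the margins: 2063 − 72 = 1991 px.
1991 / 11 = 181 px per column.
5-column span = 5·181 = 905 px.
4 columns + 3 gaps: 4d + 3·44 = 905.
4d = 905 − 132 = 773, so d = 193.25 px.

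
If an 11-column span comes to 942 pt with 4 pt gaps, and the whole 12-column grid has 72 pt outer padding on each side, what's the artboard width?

942 − 10·4 = 902; ÷11 gives c = 82 pt.
Artboard = 2·72 + 12·82 + 11·4 = 144 + 984 + 44 = 1172 pt.

1172 pt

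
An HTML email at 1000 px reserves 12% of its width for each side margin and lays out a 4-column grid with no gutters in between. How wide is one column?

1000 × (1 − 2·12%) = 1000 × 76% = 760 px for the columns.
4c = 760 → c = 190 px.

190 px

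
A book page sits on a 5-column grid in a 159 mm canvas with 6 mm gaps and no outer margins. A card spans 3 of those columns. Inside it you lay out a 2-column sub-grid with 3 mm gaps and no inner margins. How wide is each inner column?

45 mm

5c + 4·6 = 159 → 5c = 135 → c = 27 mm.
Span of 3: 3·27 + 2·6 = 81 + 12 = 93 mm.
Subtracting 1 gap of 3 leaves 90 for 2 columns, so d = 45 mm.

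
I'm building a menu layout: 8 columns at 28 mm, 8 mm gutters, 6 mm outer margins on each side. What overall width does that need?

292 mm

Adding margins, columns and gutters: 12 + 224 + 56 = 292 mm.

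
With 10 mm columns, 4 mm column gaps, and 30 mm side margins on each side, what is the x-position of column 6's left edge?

100 mm

Each column+gutter stride is 14 mm; 5 of them past the 30 mm margin is 30 + 70 = 100 mm.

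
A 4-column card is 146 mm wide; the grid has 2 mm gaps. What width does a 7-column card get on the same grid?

257 mm

4 columns + 3 gaps: 4c + 3·2 = 146.
4c = 146 − 6 = 140, so c = 35 mm.
7 columns plus 6 gaps: 245 + 12 = 257 mm.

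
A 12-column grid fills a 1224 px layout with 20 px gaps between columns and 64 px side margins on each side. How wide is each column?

Subtract both margins: 1224 − 2·64 = 1096 px.
12c + 11·20 = 1096 → 12c = 876 → c = 73 px.

73 px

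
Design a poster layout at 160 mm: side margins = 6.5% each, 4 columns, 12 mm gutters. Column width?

25.8 mm

160 × (1 − 2·6.5%) = 160 × 87% = 139.2 mm for the columns.
Subtracting 3 gutters of 12 leaves 103.2 for 4 columns, so c = 25.8 mm.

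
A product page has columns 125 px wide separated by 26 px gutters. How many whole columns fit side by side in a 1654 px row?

11 columns

k columns need k·125 + (k−1)·26 = k·151 − 26.
k·151 − 26 ≤ 1654 → k ≤ 1680 / 151 ≈ 11.13, so k = 11.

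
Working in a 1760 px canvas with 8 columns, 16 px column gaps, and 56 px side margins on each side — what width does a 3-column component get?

608 px

Content width = 1760 − 2·56 = 1648 px.
8 columns + 7 column gaps: 8c + 7·16 = 1648.
8c = 1648 − 112 = 1536, so c = 192 px.
3 columns plus 2 column gaps: 576 + 32 = 608 px.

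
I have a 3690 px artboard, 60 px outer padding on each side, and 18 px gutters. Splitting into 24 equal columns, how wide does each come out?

Take off 120 px of margins, leaving 3570 px.
24c + 23·18 = 3570 → 24c = 3156 → c = 131.5 px.

131.5 px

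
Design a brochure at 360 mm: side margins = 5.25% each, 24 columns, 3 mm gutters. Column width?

Margins: 5.25% × 360 = 18.9 mm each, so content = 360 − 37.8 = 322.2 mm.
Subtracting 23 gutters of 3 leaves 253.2 for 24 columns, so c = 10.55 mm.

10.55 mm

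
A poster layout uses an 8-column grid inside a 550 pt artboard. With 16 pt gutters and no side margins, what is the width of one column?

54.75 pt

Subtracting 7 gutters of 16 leaves 438 for 8 columns, so c = 54.75 pt.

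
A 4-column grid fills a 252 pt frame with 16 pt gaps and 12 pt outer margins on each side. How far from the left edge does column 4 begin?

Take off 24 pt of margins, leaving 228 pt.
4c + 3·16 = 228 → 4c = 180 → c = 45 pt.
Column 4 starts at margin + 3·(column + gutter) = 12 + 3·61 = 195 pt.

195 pt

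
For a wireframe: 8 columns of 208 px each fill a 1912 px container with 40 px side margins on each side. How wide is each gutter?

24 px

Inside the margins: 1912 − 80 = 1832 px.
Columns use 1664 px, leaving 168 px across 7 gutters = 24 px each.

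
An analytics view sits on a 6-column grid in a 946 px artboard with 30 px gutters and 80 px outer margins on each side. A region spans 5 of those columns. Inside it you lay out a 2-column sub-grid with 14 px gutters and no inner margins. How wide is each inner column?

318 px

Take off 160 px of margins, leaving 786 px.
786 − 5·30 = 636; ÷6 gives c = 106 px.
Span of 5: 5·106 + 4·30 = 530 + 120 = 650 px.
2d + 1·14 = 650 → 2d = 636 → d = 318 px.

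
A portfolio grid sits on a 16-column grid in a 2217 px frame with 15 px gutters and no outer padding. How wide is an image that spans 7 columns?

961.5 px

16c + 15·15 = 2217 → 16c = 1992 → c = 124.5 px.
7-column span = 7·124.5 + 6·15 = 961.5 px.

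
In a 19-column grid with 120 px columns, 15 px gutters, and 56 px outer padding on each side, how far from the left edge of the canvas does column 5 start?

Column 5 starts at margin + 4·(column + gutter) = 56 + 4·135 = 596 px.

596 px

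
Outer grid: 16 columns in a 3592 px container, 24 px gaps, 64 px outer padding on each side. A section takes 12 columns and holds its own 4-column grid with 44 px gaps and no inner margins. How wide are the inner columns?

615 px

Outer content = 3592 − 2·64 = 3464 px.
Subtracting 15 gaps of 24 leaves 3104 for 16 columns, so c = 194 px.
12 columns plus 11 gaps: 2328 + 264 = 2592 px.
2592 − 3·44 = 2460; ÷4 gives d = 615 px.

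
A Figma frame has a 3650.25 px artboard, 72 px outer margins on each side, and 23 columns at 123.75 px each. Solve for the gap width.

30 px

Content width = 3650.25 − 2·72 = 3506.25 px.
23·123.75 + 22g = 3506.25 → 22g = 660 → g = 30 px.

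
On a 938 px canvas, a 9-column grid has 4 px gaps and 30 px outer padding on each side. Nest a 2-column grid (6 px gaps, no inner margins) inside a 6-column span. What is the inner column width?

Take off 60 px of margins, leaving 878 px.
9c + 8·4 = 878 → 9c = 846 → c = 94 px.
Span of 6: 6·94 + 5·4 = 564 + 20 = 584 px.
Subtracting 1 gap of 6 leaves 578 for 2 columns, so d = 289 px.

289 px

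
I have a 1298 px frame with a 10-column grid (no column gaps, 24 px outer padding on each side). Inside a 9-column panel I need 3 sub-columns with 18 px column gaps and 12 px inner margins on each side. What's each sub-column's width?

355 px

Subtract both margins: 1298 − 2·24 = 1250 px.
1250 / 10 = 125 px per column.
With no column gaps, 9 columns span 9·125 = 1125 px.
Inner content = 1125 − 2·12 = 1101 px.
1101 − 2·18 = 1065; ÷3 gives d = 355 px.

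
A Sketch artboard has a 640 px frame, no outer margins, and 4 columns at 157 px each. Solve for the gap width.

4 px

4·157 + 3g = 640 → 3g = 12 → g = 4 px.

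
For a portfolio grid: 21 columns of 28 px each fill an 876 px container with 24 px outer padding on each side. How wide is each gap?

12 px

Content width = 876 − 2·24 = 828 px.
21·28 + 20g = 828 → 20g = 240 → g = 12 px.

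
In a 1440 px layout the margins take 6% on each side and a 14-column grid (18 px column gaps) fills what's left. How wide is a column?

73.8 px

1440 × (1 − 2·6%) = 1440 × 88% = 1267.2 px for the columns.
Subtracting 13 column gaps of 18 leaves 1033.2 for 14 columns, so c = 73.8 px.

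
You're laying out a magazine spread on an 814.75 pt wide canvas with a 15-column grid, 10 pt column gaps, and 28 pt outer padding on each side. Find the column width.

41.25 pt

Content width = 814.75 − 2·28 = 758.75 pt.
15c + 14·10 = 758.75 → 15c = 618.75 → c = 41.25 pt.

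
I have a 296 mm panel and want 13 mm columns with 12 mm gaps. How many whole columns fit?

12 columns

k columns need k·13 + (k−1)·12 = k·25 − 12.
k·25 − 12 ≤ 296 → k ≤ 308 / 25 ≈ 12.32, so k = 12.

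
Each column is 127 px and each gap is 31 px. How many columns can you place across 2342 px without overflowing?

15 columns

Each extra column adds 127 + 31 = 158 px.
(2342 + 31) / 158 = 15.02, so 15 columns fit.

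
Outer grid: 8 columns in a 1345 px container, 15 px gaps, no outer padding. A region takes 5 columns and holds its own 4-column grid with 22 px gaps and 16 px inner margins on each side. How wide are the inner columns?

184.25 px

8 columns + 7 gaps: 8c + 7·15 = 1345.
8c = 1345 − 105 = 1240, so c = 155 px.
5-column span = 5·155 + 4·15 = 835 px.
Inner content = 835 − 2·16 = 803 px.
4 columns + 3 gaps: 4d + 3·22 = 803.
4d = 803 − 66 = 737, so d = 184.25 px.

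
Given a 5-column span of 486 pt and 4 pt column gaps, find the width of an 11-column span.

486 − 4·4 = 470; ÷5 gives c = 94 pt.
Span of 11: 11·94 + 10·4 = 1034 + 40 = 1074 pt.

1074 pt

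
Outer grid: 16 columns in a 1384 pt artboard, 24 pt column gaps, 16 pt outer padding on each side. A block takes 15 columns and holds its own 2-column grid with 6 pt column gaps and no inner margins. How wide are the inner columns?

630 pt

Outer content = 1384 − 2·16 = 1352 pt.
16c + 15·24 = 1352 → 16c = 992 → c = 62 pt.
15 columns plus 14 column gaps: 930 + 336 = 1266 pt.
2d + 1·6 = 1266 → 2d = 1260 → d = 630 pt.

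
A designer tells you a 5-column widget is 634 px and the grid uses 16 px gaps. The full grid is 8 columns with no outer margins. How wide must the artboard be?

1024 px

Subtracting 4 gaps of 16 leaves 570 for 5 columns, so c = 114 px.
Total width: 8·114 + 7·16 = 1024 px.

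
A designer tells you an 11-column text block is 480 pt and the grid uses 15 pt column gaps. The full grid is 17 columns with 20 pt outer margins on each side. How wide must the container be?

790 pt

11c + 10·15 = 480 → 11c = 330 → c = 30 pt.
Total width: 2·20 + 17·30 + 16·15 = 790 pt.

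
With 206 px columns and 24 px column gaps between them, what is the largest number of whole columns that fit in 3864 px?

16 columns: 16·206 + 15·24 = 3656 px ≤ 3864.
17 columns: 3886 px > 3864. So 16.

16 columns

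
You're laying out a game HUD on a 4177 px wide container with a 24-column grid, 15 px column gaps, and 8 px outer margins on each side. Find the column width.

159 px

Take off 16 px of margins, leaving 4161 px.
24 columns + 23 column gaps: 24c + 23·15 = 4161.
24c = 4161 − 345 = 3816, so c = 159 px.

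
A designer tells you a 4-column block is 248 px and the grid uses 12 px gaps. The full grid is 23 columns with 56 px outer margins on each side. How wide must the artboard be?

1595 px

248 − 3·12 = 212; ÷4 gives c = 53 px.
Adding margins, columns and gutters: 112 + 1219 + 264 = 1595 px.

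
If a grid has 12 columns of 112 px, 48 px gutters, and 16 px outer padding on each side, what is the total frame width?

1904 px

Frame = 2·16 + 12·112 + 11·48 = 32 + 1344 + 528 = 1904 px.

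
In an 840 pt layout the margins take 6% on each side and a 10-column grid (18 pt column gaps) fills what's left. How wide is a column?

57.72 pt

Each margin = 6% of 840 = 50.4 pt; content = 840 − 2·50.4 = 739.2 pt.
10c + 9·18 = 739.2 → 10c = 577.2 → c = 57.72 pt.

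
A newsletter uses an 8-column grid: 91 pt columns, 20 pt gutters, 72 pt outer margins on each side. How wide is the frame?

1012 pt

Frame = 2·72 + 8·91 + 7·20 = 144 + 728 + 140 = 1012 pt.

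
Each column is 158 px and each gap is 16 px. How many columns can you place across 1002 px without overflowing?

Each extra column adds 158 + 16 = 174 px.
(1002 + 16) / 174 = 5.85, so 5 columns fit.

5 columns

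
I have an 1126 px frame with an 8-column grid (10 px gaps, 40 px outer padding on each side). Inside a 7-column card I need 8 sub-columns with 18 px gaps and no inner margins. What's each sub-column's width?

Take off 80 px of margins, leaving 1046 px.
8 columns + 7 gaps: 8c + 7·10 = 1046.
8c = 1046 − 70 = 976, so c = 122 px.
7-column span = 7·122 + 6·10 = 914 px.
8 columns + 7 gaps: 8d + 7·18 = 914.
8d = 914 − 126 = 788, so d = 98.5 px.

98.5 px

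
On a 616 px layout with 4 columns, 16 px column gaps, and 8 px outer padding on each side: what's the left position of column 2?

162 px

Content = 616 − 2·8 = 600 px.
600 − 3·16 = 552; ÷4 gives c = 138 px.
Before column 2: the margin + 1 column + 1 column gap.
Offset = 8 + 1·(138 + 16) = 8 + 154 = 162 px.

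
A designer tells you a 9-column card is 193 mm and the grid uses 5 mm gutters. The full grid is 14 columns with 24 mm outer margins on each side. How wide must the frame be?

Subtracting 8 gutters of 5 leaves 153 for 9 columns, so c = 17 mm.
Frame = 2·24 + 14·17 + 13·5 = 48 + 238 + 65 = 351 mm.

351 mm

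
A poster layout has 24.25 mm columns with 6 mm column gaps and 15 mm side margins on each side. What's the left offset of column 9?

257 mm

Each column+gutter stride is 30.25 mm; 8 of them past the 15 mm margin is 15 + 242 = 257 mm.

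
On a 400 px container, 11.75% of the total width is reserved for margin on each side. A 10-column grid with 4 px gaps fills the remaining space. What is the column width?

400 × (1 − 2·11.75%) = 400 × 76.5% = 306 px for the columns.
Subtracting 9 gaps of 4 leaves 270 for 10 columns, so c = 27 px.

27 px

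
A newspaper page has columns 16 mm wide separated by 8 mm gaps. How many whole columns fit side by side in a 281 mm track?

k columns need k·16 + (k−1)·8 = k·24 − 8.
k·24 − 8 ≤ 281 → k ≤ 289 / 24 ≈ 12.04, so k = 12.

12 columns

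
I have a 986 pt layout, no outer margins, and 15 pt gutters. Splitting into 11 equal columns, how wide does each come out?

76 pt

11 columns + 10 gutters: 11c + 10·15 = 986.
11c = 986 − 150 = 836, so c = 76 pt.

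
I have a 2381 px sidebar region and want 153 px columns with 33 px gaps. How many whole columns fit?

Each extra column adds 153 + 33 = 186 px.
(2381 + 33) / 186 = 12.98, so 12 columns fit.

12 columns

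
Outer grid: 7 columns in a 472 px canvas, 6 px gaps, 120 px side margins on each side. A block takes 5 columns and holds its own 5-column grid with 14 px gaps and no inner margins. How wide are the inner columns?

Inside the margins: 472 − 240 = 232 px.
232 − 6·6 = 196; ÷7 gives c = 28 px.
5 columns plus 4 gaps: 140 + 24 = 164 px.
5 columns + 4 gaps: 5d + 4·14 = 164.
5d = 164 − 56 = 108, so d = 21.6 px.

21.6 px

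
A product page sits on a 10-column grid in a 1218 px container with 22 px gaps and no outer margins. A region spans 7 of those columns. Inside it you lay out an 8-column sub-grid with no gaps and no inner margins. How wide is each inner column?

105.75 px

10 columns + 9 gaps: 10c + 9·22 = 1218.
10c = 1218 − 198 = 1020, so c = 102 px.
7-column span = 7·102 + 6·22 = 846 px.
8d = 846 → d = 105.75 px.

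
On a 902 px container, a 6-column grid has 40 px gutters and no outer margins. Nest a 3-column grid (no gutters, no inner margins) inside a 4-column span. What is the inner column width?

6c + 5·40 = 902 → 6c = 702 → c = 117 px.
4-column span = 4·117 + 3·40 = 588 px.
3d = 588 → d = 196 px.

196 px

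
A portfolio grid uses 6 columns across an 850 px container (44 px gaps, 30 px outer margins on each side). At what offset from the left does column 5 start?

586 px

Subtract both margins: 850 − 2·30 = 790 px.
Subtracting 5 gaps of 44 leaves 570 for 6 columns, so c = 95 px.
Each column+gutter stride is 139 px; 4 of them past the 30 px margin is 30 + 556 = 586 px.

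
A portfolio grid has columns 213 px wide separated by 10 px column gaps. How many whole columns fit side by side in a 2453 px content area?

Each extra column adds 213 + 10 = 223 px.
(2453 + 10) / 223 = 11.04, so 11 columns fit.

11 columns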